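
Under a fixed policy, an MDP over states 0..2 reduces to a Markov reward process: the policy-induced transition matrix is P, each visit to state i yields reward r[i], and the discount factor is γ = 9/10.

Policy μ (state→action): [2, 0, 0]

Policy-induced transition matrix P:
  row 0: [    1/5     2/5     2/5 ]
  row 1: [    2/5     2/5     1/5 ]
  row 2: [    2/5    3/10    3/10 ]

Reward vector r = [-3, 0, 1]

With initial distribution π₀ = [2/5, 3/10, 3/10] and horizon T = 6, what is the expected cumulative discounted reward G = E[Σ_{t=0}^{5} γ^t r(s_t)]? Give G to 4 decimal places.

t=0: π = [0.4000, 0.3000, 0.3000], E[r] = -0.9000, γ^t·E[r] = -0.900000, running G = -0.900000
t=1: π = [0.3200, 0.3700, 0.3100], E[r] = -0.6500, γ^t·E[r] = -0.585000, running G = -1.485000
t=2: π = [0.3360, 0.3690, 0.2950], E[r] = -0.7130, γ^t·E[r] = -0.577530, running G = -2.062530
t=3: π = [0.3328, 0.3705, 0.2967], E[r] = -0.7017, γ^t·E[r] = -0.511539, running G = -2.574069
t=4: π = [0.3334, 0.3703, 0.2962], E[r] = -0.7041, γ^t·E[r] = -0.461953, running G = -3.036023
t=5: π = [0.3333, 0.3704, 0.2963], E[r] = -0.7036, γ^t·E[r] = -0.415484, running G = -3.451506

G = -3.4515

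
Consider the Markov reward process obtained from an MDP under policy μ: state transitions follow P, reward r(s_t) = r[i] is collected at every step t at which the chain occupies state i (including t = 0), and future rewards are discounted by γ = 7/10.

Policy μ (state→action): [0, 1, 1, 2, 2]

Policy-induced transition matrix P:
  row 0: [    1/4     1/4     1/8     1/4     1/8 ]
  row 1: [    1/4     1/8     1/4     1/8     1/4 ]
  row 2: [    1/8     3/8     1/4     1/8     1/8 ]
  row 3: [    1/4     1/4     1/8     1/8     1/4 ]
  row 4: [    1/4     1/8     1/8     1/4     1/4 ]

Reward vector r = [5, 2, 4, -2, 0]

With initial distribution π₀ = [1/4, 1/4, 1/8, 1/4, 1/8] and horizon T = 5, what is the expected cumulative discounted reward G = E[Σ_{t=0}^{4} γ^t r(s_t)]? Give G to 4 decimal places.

G = 5.1754

t=0: π = [0.2500, 0.2500, 0.1250, 0.2500, 0.1250], E[r] = 1.7500, γ^t·E[r] = 1.750000, running G = 1.750000
t=1: π = [0.2344, 0.2188, 0.1719, 0.1719, 0.2031], E[r] = 1.9531, γ^t·E[r] = 1.367188, running G = 3.117188
t=2: π = [0.2285, 0.2188, 0.1738, 0.1797, 0.1992], E[r] = 1.9160, γ^t·E[r] = 0.938848, running G = 4.056035
t=3: π = [0.2283, 0.2195, 0.1741, 0.1785, 0.1997], E[r] = 1.9197, γ^t·E[r] = 0.658449, running G = 4.714485
t=4: π = [0.2282, 0.2194, 0.1742, 0.1785, 0.1997], E[r] = 1.9197, γ^t·E[r] = 0.460922, running G = 5.175407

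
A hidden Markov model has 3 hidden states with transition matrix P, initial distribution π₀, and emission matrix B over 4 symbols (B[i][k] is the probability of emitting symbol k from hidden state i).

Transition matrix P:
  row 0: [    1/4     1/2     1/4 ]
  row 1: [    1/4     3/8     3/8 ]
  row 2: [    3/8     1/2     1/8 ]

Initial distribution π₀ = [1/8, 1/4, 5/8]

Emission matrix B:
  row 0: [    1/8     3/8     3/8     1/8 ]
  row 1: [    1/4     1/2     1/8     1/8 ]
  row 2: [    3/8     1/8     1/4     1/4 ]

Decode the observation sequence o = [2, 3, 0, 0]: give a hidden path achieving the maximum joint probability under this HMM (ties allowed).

path = [2, 1, 2, 1]

t=0: δ = [4.688e-02, 3.125e-02, 1.562e-01]  (obs o_0=2)
t=1: δ = [7.324e-03, 9.766e-03, 4.883e-03]  ψ = [2, 2, 2]  (obs o_1=3)
t=2: δ = [3.052e-04, 9.155e-04, 1.373e-03]  ψ = [1, 0, 1]  (obs o_2=0)
t=3: δ = [6.437e-05, 1.717e-04, 1.287e-04]  ψ = [2, 2, 1]  (obs o_3=0)
backtrack: best end state = 1; path = [2, 1, 2, 1]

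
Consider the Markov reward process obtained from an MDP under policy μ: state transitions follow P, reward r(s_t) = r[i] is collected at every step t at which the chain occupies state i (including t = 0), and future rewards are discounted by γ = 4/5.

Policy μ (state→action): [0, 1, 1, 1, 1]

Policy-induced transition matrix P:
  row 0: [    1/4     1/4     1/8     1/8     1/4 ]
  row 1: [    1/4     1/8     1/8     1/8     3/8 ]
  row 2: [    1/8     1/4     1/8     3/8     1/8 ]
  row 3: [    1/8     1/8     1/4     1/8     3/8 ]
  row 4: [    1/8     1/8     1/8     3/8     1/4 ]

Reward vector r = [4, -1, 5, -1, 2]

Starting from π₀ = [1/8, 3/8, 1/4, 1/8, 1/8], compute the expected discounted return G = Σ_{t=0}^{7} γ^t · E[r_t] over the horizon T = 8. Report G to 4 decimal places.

t=0: π = [0.1250, 0.3750, 0.2500, 0.1250, 0.1250], E[r] = 1.5000, γ^t·E[r] = 1.500000, running G = 1.500000
t=1: π = [0.1875, 0.1719, 0.1406, 0.2188, 0.2813], E[r] = 1.6250, γ^t·E[r] = 1.300000, running G = 2.800000
t=2: π = [0.1699, 0.1660, 0.1523, 0.2305, 0.2813], E[r] = 1.6074, γ^t·E[r] = 1.028750, running G = 3.828750
t=3: π = [0.1670, 0.1653, 0.1538, 0.2334, 0.2805], E[r] = 1.5994, γ^t·E[r] = 0.818875, running G = 4.647625
t=4: π = [0.1665, 0.1651, 0.1542, 0.2336, 0.2806], E[r] = 1.5995, γ^t·E[r] = 0.655175, running G = 5.302800
t=5: π = [0.1665, 0.1651, 0.1542, 0.2337, 0.2806], E[r] = 1.5991, γ^t·E[r] = 0.524009, running G = 5.826809
t=6: π = [0.1664, 0.1651, 0.1542, 0.2337, 0.2806], E[r] = 1.5992, γ^t·E[r] = 0.419222, running G = 6.246031
t=7: π = [0.1664, 0.1651, 0.1542, 0.2337, 0.2806], E[r] = 1.5992, γ^t·E[r] = 0.335372, running G = 6.581404

G = 6.5814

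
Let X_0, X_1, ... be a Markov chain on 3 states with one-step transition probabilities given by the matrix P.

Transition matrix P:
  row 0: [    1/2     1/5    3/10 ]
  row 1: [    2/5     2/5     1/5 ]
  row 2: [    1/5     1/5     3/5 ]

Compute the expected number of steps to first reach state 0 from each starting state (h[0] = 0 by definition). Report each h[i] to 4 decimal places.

First-step conditioning: h[0] = 0; for i ≠ 0, h[i] = 1 + Σ_k P[i][k]·h[k].
  h[1] = 1 + 2/5·h[1] + 1/5·h[2]
  h[2] = 1 + 1/5·h[1] + 3/5·h[2]
Solving the 2×2 linear system over states ≠ 0 gives exactly h = [0, 3, 4] (h[0] = 0 is the target).

h = [0.0000, 3.0000, 4.0000]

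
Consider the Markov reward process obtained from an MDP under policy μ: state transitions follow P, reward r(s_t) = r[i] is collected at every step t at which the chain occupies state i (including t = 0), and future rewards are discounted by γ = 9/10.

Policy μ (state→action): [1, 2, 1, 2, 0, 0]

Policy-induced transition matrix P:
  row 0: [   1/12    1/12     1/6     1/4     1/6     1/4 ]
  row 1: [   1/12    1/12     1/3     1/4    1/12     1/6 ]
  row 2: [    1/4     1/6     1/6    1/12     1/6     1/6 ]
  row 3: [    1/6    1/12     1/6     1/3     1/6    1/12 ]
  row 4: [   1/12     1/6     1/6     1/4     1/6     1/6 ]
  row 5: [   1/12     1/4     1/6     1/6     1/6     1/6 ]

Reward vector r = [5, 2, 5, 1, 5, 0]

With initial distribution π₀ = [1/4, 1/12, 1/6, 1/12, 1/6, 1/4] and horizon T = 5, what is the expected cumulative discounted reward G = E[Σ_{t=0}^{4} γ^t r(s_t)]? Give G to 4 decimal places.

t=0: π = [0.2500, 0.0833, 0.1667, 0.0833, 0.1667, 0.2500], E[r] = 3.1667, γ^t·E[r] = 3.166667, running G = 3.166667
t=1: π = [0.1181, 0.1528, 0.1806, 0.2083, 0.1597, 0.1806], E[r] = 2.8056, γ^t·E[r] = 2.525000, running G = 5.691667
t=2: π = [0.1308, 0.1418, 0.1921, 0.2222, 0.1539, 0.1591], E[r] = 2.8900, γ^t·E[r] = 2.340938, running G = 8.032604
t=3: π = [0.1339, 0.1387, 0.1903, 0.2232, 0.1549, 0.1590], E[r] = 2.8957, γ^t·E[r] = 2.110992, running G = 10.143596
t=4: π = [0.1337, 0.1386, 0.1898, 0.2236, 0.1551, 0.1592], E[r] = 2.8936, γ^t·E[r] = 1.898464, running G = 12.042060

G = 12.0421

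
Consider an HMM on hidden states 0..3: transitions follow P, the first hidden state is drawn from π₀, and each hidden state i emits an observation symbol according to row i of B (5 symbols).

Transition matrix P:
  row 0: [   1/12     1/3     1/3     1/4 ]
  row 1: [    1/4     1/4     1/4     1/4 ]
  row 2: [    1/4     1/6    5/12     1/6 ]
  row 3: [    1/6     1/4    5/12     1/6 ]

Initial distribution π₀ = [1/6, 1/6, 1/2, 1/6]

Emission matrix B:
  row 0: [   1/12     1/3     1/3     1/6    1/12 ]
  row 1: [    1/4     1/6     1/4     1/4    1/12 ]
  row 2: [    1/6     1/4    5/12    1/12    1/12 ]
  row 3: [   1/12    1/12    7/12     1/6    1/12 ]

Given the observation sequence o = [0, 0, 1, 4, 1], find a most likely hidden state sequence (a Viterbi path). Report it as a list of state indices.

path = [2, 2, 2, 2, 2]

t=0: δ = [1.389e-02, 4.167e-02, 8.333e-02, 1.389e-02]  (obs o_0=0)
t=1: δ = [1.736e-03, 3.472e-03, 5.787e-03, 1.157e-03]  ψ = [2, 2, 2, 2]  (obs o_1=0)
t=2: δ = [4.823e-04, 1.608e-04, 6.028e-04, 8.038e-05]  ψ = [2, 2, 2, 2]  (obs o_2=1)
t=3: δ = [1.256e-05, 1.340e-05, 2.093e-05, 1.005e-05]  ψ = [2, 0, 2, 0]  (obs o_3=4)
t=4: δ = [1.744e-06, 6.977e-07, 2.180e-06, 2.907e-07]  ψ = [2, 0, 2, 2]  (obs o_4=1)
backtrack: best end state = 2; path = [2, 2, 2, 2, 2]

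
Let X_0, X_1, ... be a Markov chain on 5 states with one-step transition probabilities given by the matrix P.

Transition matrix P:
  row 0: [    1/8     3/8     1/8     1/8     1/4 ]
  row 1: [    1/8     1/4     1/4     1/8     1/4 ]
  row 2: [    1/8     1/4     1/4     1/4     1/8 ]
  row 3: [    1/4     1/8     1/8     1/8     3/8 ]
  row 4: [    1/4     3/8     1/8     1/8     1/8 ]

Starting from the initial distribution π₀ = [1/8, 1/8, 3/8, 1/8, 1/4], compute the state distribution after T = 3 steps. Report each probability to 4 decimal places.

t=0: π = [0.1250, 0.1250, 0.3750, 0.1250, 0.2500]
t=1: π = [0.1719, 0.2813, 0.1875, 0.1719, 0.1875]
t=2: π = [0.1699, 0.2734, 0.1836, 0.1484, 0.2246]
t=3: π = [0.1716, 0.2808, 0.1821, 0.1479, 0.2175]

π = [0.1716, 0.2808, 0.1821, 0.1479, 0.2175]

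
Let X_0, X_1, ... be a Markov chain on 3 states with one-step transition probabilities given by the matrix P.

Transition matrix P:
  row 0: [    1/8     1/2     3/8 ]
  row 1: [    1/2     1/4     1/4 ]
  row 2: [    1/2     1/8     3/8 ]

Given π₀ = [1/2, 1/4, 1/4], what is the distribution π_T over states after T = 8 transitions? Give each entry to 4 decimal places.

π = [0.3637, 0.2987, 0.3376]

t=0: π = [0.5000, 0.2500, 0.2500]
t=1: π = [0.3125, 0.3438, 0.3438]
t=2: π = [0.3828, 0.2852, 0.3320]
t=3: π = [0.3564, 0.3042, 0.3394]
t=4: π = [0.3663, 0.2967, 0.3370]
t=5: π = [0.3626, 0.2995, 0.3379]
t=6: π = [0.3640, 0.2984, 0.3376]
t=7: π = [0.3635, 0.2988, 0.3377]
t=8: π = [0.3637, 0.2987, 0.3376]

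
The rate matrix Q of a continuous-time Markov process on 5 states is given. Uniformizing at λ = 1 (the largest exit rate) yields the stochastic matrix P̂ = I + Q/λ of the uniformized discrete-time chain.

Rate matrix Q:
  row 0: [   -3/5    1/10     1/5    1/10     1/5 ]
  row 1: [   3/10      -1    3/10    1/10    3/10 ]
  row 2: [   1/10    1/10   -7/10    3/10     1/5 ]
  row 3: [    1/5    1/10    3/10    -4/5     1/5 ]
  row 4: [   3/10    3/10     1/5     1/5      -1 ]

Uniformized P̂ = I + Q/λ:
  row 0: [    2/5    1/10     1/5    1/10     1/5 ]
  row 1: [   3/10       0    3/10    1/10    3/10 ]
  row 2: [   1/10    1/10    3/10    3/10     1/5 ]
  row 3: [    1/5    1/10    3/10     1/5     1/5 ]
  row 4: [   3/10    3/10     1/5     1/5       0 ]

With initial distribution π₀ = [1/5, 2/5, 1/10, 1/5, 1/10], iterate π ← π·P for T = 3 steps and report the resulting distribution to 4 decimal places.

π = [0.2568, 0.1192, 0.2577, 0.1855, 0.1808]

t=0: π = [0.2000, 0.4000, 0.1000, 0.2000, 0.1000]
t=1: π = [0.2800, 0.0800, 0.2700, 0.1500, 0.2200]
t=2: π = [0.2590, 0.1360, 0.2500, 0.1910, 0.1640]
t=3: π = [0.2568, 0.1192, 0.2577, 0.1855, 0.1808]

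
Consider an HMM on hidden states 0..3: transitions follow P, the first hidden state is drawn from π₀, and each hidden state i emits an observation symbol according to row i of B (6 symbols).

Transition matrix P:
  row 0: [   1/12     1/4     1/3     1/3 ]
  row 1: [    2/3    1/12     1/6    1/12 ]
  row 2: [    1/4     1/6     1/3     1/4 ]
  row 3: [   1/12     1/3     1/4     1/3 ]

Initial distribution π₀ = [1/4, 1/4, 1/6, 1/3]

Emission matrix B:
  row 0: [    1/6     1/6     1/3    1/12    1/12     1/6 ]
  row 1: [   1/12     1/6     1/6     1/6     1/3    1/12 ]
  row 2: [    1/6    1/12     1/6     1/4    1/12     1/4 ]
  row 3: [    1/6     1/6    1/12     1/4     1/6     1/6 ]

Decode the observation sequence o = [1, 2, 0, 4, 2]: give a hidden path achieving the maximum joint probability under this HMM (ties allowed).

path = [1, 0, 3, 1, 0]

t=0: δ = [4.167e-02, 4.167e-02, 1.389e-02, 5.556e-02]  (obs o_0=1)
t=1: δ = [9.259e-03, 3.086e-03, 2.315e-03, 1.543e-03]  ψ = [1, 3, 0, 3]  (obs o_1=2)
t=2: δ = [3.429e-04, 1.929e-04, 5.144e-04, 5.144e-04]  ψ = [1, 0, 0, 0]  (obs o_2=0)
t=3: δ = [1.072e-05, 5.716e-05, 1.429e-05, 2.858e-05]  ψ = [1, 3, 2, 3]  (obs o_3=4)
t=4: δ = [1.270e-05, 1.588e-06, 1.588e-06, 7.938e-07]  ψ = [1, 3, 1, 3]  (obs o_4=2)
backtrack: best end state = 0; path = [1, 0, 3, 1, 0]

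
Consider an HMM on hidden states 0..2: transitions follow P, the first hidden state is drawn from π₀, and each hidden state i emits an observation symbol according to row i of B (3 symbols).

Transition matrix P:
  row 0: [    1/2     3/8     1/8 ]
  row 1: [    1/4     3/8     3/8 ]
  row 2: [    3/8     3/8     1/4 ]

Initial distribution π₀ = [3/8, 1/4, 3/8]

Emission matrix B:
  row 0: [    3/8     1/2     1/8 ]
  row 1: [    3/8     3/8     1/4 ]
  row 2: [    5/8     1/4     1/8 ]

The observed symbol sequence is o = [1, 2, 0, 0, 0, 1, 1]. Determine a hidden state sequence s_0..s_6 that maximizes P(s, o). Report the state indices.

t=0: δ = [1.875e-01, 9.375e-02, 9.375e-02]  (obs o_0=1)
t=1: δ = [1.172e-02, 1.758e-02, 4.395e-03]  ψ = [0, 0, 1]  (obs o_1=2)
t=2: δ = [2.197e-03, 2.472e-03, 4.120e-03]  ψ = [0, 1, 1]  (obs o_2=0)
t=3: δ = [5.794e-04, 5.794e-04, 6.437e-04]  ψ = [2, 2, 2]  (obs o_3=0)
t=4: δ = [1.086e-04, 9.052e-05, 1.358e-04]  ψ = [0, 2, 1]  (obs o_4=0)
t=5: δ = [2.716e-05, 1.910e-05, 8.487e-06]  ψ = [0, 2, 1]  (obs o_5=1)
t=6: δ = [6.789e-06, 3.819e-06, 1.790e-06]  ψ = [0, 0, 1]  (obs o_6=1)
backtrack: best end state = 0; path = [0, 1, 2, 0, 0, 0, 0]

path = [0, 1, 2, 0, 0, 0, 0]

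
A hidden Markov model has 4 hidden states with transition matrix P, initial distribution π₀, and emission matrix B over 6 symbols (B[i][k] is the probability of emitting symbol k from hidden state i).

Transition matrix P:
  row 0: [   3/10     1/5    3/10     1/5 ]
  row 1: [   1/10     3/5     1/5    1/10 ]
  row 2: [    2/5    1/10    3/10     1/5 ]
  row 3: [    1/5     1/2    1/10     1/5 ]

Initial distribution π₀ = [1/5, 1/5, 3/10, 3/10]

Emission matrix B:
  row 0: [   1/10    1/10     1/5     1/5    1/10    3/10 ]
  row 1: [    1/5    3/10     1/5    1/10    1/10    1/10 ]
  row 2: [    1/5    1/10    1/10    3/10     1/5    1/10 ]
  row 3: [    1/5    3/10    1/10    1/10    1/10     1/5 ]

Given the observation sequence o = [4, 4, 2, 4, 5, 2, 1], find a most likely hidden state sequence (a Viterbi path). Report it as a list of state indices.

path = [2, 2, 0, 2, 0, 1, 1]

t=0: δ = [2.000e-02, 2.000e-02, 6.000e-02, 3.000e-02]  (obs o_0=4)
t=1: δ = [2.400e-03, 1.500e-03, 3.600e-03, 1.200e-03]  ψ = [2, 3, 2, 2]  (obs o_1=4)
t=2: δ = [2.880e-04, 1.800e-04, 1.080e-04, 7.200e-05]  ψ = [2, 1, 2, 2]  (obs o_2=2)
t=3: δ = [8.640e-06, 1.080e-05, 1.728e-05, 5.760e-06]  ψ = [0, 1, 0, 0]  (obs o_3=4)
t=4: δ = [2.074e-06, 6.480e-07, 5.184e-07, 6.912e-07]  ψ = [2, 1, 2, 2]  (obs o_4=5)
t=5: δ = [1.244e-07, 8.294e-08, 6.221e-08, 4.147e-08]  ψ = [0, 0, 0, 0]  (obs o_5=2)
t=6: δ = [3.732e-09, 1.493e-08, 3.732e-09, 7.465e-09]  ψ = [0, 1, 0, 0]  (obs o_6=1)
backtrack: best end state = 1; path = [2, 2, 0, 2, 0, 1, 1]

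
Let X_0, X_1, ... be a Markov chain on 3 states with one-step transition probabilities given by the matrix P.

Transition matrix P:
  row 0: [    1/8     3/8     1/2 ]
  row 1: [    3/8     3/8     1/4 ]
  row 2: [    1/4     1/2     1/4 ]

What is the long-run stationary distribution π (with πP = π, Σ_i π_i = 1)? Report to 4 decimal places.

π = [0.2683, 0.4146, 0.3171]

Balance equations π_j = Σ_i π_i·P[i][j]:
  π_0 = 1/8·π_0 + 3/8·π_1 + 1/4·π_2
  π_1 = 3/8·π_0 + 3/8·π_1 + 1/2·π_2
  normalize: π_0 + π_1 + π_2 = 1
Solving the linear system gives exactly π = [11/41, 17/41, 13/41].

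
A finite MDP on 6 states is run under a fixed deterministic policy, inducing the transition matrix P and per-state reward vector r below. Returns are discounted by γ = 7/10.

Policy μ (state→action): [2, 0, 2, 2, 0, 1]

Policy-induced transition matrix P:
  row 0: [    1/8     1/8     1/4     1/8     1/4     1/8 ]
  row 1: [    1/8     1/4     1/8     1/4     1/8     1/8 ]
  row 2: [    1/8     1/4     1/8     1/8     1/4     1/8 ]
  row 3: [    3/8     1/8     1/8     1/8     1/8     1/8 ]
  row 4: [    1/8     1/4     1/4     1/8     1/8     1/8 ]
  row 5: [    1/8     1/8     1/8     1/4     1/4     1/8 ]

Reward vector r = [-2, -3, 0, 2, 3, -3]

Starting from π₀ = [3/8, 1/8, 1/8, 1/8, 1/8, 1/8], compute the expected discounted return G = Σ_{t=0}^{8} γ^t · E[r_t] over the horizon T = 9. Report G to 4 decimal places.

G = -1.6880

t=0: π = [0.3750, 0.1250, 0.1250, 0.1250, 0.1250, 0.1250], E[r] = -0.8750, γ^t·E[r] = -0.875000, running G = -0.875000
t=1: π = [0.1563, 0.1719, 0.1875, 0.1563, 0.2031, 0.1250], E[r] = -0.2813, γ^t·E[r] = -0.196875, running G = -1.071875
t=2: π = [0.1641, 0.1953, 0.1699, 0.1621, 0.1836, 0.1250], E[r] = -0.4141, γ^t·E[r] = -0.202891, running G = -1.274766
t=3: π = [0.1655, 0.1936, 0.1685, 0.1650, 0.1824, 0.1250], E[r] = -0.4097, γ^t·E[r] = -0.140516, running G = -1.415282
t=4: π = [0.1663, 0.1931, 0.1685, 0.1648, 0.1824, 0.1250], E[r] = -0.4099, γ^t·E[r] = -0.098420, running G = -1.513702
t=5: π = [0.1662, 0.1930, 0.1686, 0.1648, 0.1825, 0.1250], E[r] = -0.4095, γ^t·E[r] = -0.068818, running G = -1.582520
t=6: π = [0.1662, 0.1930, 0.1686, 0.1647, 0.1825, 0.1250], E[r] = -0.4095, γ^t·E[r] = -0.048174, running G = -1.630694
t=7: π = [0.1662, 0.1930, 0.1686, 0.1648, 0.1825, 0.1250], E[r] = -0.4095, γ^t·E[r] = -0.033723, running G = -1.664417
t=8: π = [0.1662, 0.1930, 0.1686, 0.1648, 0.1825, 0.1250], E[r] = -0.4095, γ^t·E[r] = -0.023606, running G = -1.688023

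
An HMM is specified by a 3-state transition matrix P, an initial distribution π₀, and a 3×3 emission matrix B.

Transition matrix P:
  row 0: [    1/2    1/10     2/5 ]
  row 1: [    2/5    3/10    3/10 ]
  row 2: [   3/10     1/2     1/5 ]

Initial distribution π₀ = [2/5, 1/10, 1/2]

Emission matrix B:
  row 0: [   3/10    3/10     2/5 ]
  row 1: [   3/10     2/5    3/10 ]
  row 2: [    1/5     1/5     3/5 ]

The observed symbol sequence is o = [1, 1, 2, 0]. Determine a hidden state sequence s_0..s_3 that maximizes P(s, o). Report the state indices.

t=0: δ = [1.200e-01, 4.000e-02, 1.000e-01]  (obs o_0=1)
t=1: δ = [1.800e-02, 2.000e-02, 9.600e-03]  ψ = [0, 2, 0]  (obs o_1=1)
t=2: δ = [3.600e-03, 1.800e-03, 4.320e-03]  ψ = [0, 1, 0]  (obs o_2=2)
t=3: δ = [5.400e-04, 6.480e-04, 2.880e-04]  ψ = [0, 2, 0]  (obs o_3=0)
backtrack: best end state = 1; path = [0, 0, 2, 1]

path = [0, 0, 2, 1]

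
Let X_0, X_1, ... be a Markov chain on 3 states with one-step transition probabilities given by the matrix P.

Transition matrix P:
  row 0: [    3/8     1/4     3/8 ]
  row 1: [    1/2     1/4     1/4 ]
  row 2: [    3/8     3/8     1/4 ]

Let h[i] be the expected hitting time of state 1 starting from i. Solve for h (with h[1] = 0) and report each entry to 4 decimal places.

h = [3.4286, 0.0000, 3.0476]

First-step conditioning: h[1] = 0; for i ≠ 1, h[i] = 1 + Σ_k P[i][k]·h[k].
  h[0] = 1 + 3/8·h[0] + 3/8·h[2]
  h[2] = 1 + 3/8·h[0] + 1/4·h[2]
Solving the 2×2 linear system over states ≠ 1 gives exactly h = [24/7, 0, 64/21] (h[1] = 0 is the target).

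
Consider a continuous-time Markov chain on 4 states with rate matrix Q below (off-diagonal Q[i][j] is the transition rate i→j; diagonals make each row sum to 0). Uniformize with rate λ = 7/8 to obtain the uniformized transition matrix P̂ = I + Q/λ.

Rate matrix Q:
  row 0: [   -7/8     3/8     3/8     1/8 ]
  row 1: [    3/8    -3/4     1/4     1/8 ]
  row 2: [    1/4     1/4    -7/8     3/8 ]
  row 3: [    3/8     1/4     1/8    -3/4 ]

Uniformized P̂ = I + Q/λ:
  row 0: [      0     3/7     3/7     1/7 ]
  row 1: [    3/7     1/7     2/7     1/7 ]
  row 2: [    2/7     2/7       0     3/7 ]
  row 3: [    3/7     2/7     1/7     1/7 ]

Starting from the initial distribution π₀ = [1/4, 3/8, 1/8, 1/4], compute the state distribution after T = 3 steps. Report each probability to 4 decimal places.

π = [0.2828, 0.2817, 0.2263, 0.2092]

t=0: π = [0.2500, 0.3750, 0.1250, 0.2500]
t=1: π = [0.3036, 0.2679, 0.2500, 0.1786]
t=2: π = [0.2628, 0.2908, 0.2321, 0.2143]
t=3: π = [0.2828, 0.2817, 0.2263, 0.2092]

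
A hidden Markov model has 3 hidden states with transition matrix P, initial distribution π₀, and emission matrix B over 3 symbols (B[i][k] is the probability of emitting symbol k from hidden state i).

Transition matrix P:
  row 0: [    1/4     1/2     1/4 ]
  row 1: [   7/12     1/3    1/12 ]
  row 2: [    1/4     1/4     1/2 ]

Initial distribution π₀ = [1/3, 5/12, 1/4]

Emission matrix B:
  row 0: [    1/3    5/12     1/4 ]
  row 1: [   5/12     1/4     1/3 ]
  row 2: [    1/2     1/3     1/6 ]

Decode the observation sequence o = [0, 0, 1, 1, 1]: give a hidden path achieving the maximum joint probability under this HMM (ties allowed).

t=0: δ = [1.111e-01, 1.736e-01, 1.250e-01]  (obs o_0=0)
t=1: δ = [3.376e-02, 2.411e-02, 3.125e-02]  ψ = [1, 1, 2]  (obs o_1=0)
t=2: δ = [5.861e-03, 4.220e-03, 5.208e-03]  ψ = [1, 0, 2]  (obs o_2=1)
t=3: δ = [1.026e-03, 7.326e-04, 8.681e-04]  ψ = [1, 0, 2]  (obs o_3=1)
t=4: δ = [1.781e-04, 1.282e-04, 1.447e-04]  ψ = [1, 0, 2]  (obs o_4=1)
backtrack: best end state = 0; path = [1, 1, 0, 1, 0]

path = [1, 1, 0, 1, 0]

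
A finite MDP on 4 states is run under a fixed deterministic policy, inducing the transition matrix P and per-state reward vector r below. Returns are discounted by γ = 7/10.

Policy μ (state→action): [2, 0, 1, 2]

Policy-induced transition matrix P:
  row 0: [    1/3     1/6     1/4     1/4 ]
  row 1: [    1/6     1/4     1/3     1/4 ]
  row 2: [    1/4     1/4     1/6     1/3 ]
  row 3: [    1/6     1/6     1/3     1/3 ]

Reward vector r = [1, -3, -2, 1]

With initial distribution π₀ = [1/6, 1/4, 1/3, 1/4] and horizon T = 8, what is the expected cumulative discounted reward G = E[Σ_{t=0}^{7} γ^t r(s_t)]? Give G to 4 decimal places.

G = -2.3729

t=0: π = [0.1667, 0.2500, 0.3333, 0.2500], E[r] = -1.0000, γ^t·E[r] = -1.000000, running G = -1.000000
t=1: π = [0.2222, 0.2153, 0.2639, 0.2986], E[r] = -0.6528, γ^t·E[r] = -0.456944, running G = -1.456944
t=2: π = [0.2257, 0.2066, 0.2708, 0.2969], E[r] = -0.6389, γ^t·E[r] = -0.313056, running G = -1.770000
t=3: π = [0.2269, 0.2065, 0.2694, 0.2973], E[r] = -0.6340, γ^t·E[r] = -0.217452, running G = -1.987452
t=4: π = [0.2269, 0.2063, 0.2695, 0.2972], E[r] = -0.6339, γ^t·E[r] = -0.152193, running G = -2.139645
t=5: π = [0.2269, 0.2063, 0.2695, 0.2972], E[r] = -0.6338, γ^t·E[r] = -0.106521, running G = -2.246165
t=6: π = [0.2269, 0.2063, 0.2695, 0.2972], E[r] = -0.6338, γ^t·E[r] = -0.074564, running G = -2.320730
t=7: π = [0.2270, 0.2063, 0.2695, 0.2972], E[r] = -0.6338, γ^t·E[r] = -0.052195, running G = -2.372925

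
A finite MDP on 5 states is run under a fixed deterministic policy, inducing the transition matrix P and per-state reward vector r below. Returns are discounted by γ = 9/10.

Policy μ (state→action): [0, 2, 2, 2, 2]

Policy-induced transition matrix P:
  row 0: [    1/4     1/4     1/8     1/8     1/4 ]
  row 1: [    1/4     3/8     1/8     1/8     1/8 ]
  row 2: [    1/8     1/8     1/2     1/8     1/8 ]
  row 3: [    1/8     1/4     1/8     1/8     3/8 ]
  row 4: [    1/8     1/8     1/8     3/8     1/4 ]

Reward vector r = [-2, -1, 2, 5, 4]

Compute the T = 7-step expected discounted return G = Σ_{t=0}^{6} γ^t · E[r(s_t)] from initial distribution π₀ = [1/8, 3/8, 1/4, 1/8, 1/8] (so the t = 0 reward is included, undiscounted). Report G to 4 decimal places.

t=0: π = [0.1250, 0.3750, 0.2500, 0.1250, 0.1250], E[r] = 1.0000, γ^t·E[r] = 1.000000, running G = 1.000000
t=1: π = [0.1875, 0.2500, 0.2188, 0.1563, 0.1875], E[r] = 1.3438, γ^t·E[r] = 1.209375, running G = 2.209375
t=2: π = [0.1797, 0.2305, 0.2070, 0.1719, 0.2109], E[r] = 1.5273, γ^t·E[r] = 1.237148, running G = 3.446523
t=3: π = [0.1763, 0.2266, 0.2026, 0.1777, 0.2168], E[r] = 1.5820, γ^t·E[r] = 1.153301, running G = 4.599824
t=4: π = [0.1754, 0.2259, 0.2010, 0.1792, 0.2186], E[r] = 1.5956, γ^t·E[r] = 1.046901, running G = 5.646725
t=5: π = [0.1752, 0.2258, 0.2004, 0.1796, 0.2190], E[r] = 1.5990, γ^t·E[r] = 0.944197, running G = 6.590922
t=6: π = [0.1751, 0.2258, 0.2001, 0.1798, 0.2192], E[r] = 1.5998, γ^t·E[r] = 0.850190, running G = 7.441113

G = 7.4411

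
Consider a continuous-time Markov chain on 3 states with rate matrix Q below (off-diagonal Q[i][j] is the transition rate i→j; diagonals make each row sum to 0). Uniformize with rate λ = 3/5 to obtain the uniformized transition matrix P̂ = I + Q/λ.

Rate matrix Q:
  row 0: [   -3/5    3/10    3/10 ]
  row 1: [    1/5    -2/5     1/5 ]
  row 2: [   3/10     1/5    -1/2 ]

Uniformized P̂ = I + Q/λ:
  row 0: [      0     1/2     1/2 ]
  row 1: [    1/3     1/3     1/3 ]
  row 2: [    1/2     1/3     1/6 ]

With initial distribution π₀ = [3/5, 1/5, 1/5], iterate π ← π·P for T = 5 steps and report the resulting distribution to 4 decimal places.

t=0: π = [0.6000, 0.2000, 0.2000]
t=1: π = [0.1667, 0.4333, 0.4000]
t=2: π = [0.3444, 0.3611, 0.2944]
t=3: π = [0.2676, 0.3907, 0.3417]
t=4: π = [0.3011, 0.3779, 0.3210]
t=5: π = [0.2865, 0.3835, 0.3300]

π = [0.2865, 0.3835, 0.3300]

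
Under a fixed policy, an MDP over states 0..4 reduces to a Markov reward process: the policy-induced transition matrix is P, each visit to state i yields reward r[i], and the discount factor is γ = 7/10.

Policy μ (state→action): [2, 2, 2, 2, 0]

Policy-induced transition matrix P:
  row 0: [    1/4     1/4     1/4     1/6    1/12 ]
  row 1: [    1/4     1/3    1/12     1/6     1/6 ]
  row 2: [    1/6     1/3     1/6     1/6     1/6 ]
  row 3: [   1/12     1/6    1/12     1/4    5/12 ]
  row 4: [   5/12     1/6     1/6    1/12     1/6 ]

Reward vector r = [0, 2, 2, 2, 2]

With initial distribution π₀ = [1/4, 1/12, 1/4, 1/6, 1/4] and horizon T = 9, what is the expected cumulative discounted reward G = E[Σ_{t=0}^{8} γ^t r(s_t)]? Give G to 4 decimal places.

t=0: π = [0.2500, 0.0833, 0.2500, 0.1667, 0.2500], E[r] = 1.5000, γ^t·E[r] = 1.500000, running G = 1.500000
t=1: π = [0.2431, 0.2431, 0.1667, 0.1597, 0.1875], E[r] = 1.5139, γ^t·E[r] = 1.059722, running G = 2.559722
t=2: π = [0.2407, 0.2552, 0.1534, 0.1644, 0.1863], E[r] = 1.5185, γ^t·E[r] = 0.744074, running G = 3.303796
t=3: π = [0.2409, 0.2548, 0.1518, 0.1648, 0.1877], E[r] = 1.5182, γ^t·E[r] = 0.520753, running G = 3.824549
t=4: π = [0.2412, 0.2545, 0.1518, 0.1648, 0.1878], E[r] = 1.5177, γ^t·E[r] = 0.364394, running G = 4.188943
t=5: π = [0.2412, 0.2545, 0.1518, 0.1647, 0.1878], E[r] = 1.5176, γ^t·E[r] = 0.255066, running G = 4.444008
t=6: π = [0.2412, 0.2545, 0.1518, 0.1647, 0.1878], E[r] = 1.5176, γ^t·E[r] = 0.178548, running G = 4.622556
t=7: π = [0.2412, 0.2545, 0.1518, 0.1647, 0.1878], E[r] = 1.5176, γ^t·E[r] = 0.124984, running G = 4.747540
t=8: π = [0.2412, 0.2545, 0.1518, 0.1647, 0.1878], E[r] = 1.5176, γ^t·E[r] = 0.087489, running G = 4.835029

G = 4.8350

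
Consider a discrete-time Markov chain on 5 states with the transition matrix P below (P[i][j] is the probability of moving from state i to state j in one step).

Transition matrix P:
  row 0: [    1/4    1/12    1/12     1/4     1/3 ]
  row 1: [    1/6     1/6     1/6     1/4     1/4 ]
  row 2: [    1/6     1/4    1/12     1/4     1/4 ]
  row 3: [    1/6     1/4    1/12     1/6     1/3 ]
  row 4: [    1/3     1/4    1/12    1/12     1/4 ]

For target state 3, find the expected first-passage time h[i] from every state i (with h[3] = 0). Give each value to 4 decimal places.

First-step conditioning: h[3] = 0; for i ≠ 3, h[i] = 1 + Σ_k P[i][k]·h[k].
  h[0] = 1 + 1/4·h[0] + 1/12·h[1] + 1/12·h[2] + 1/3·h[4]
  h[1] = 1 + 1/6·h[0] + 1/6·h[1] + 1/6·h[2] + 1/4·h[4]
  h[2] = 1 + 1/6·h[0] + 1/4·h[1] + 1/12·h[2] + 1/4·h[4]
  h[4] = 1 + 1/3·h[0] + 1/4·h[1] + 1/12·h[2] + 1/4·h[4]
Solving the 4×4 linear system over states ≠ 3 gives exactly h = [99/20, 39/8, 39/8, 0, 57/10] (h[3] = 0 is the target).

h = [4.9500, 4.8750, 4.8750, 0.0000, 5.7000]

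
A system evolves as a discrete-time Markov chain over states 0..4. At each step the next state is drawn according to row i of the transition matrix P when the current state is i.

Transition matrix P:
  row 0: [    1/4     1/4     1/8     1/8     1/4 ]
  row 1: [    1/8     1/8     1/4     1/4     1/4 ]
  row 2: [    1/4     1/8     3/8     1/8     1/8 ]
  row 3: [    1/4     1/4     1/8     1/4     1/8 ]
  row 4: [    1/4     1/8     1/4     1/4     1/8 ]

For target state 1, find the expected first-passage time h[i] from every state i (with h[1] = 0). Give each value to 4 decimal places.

First-step conditioning: h[1] = 0; for i ≠ 1, h[i] = 1 + Σ_k P[i][k]·h[k].
  h[0] = 1 + 1/4·h[0] + 1/8·h[2] + 1/8·h[3] + 1/4·h[4]
  h[2] = 1 + 1/4·h[0] + 3/8·h[2] + 1/8·h[3] + 1/8·h[4]
  h[3] = 1 + 1/4·h[0] + 1/8·h[2] + 1/4·h[3] + 1/8·h[4]
  h[4] = 1 + 1/4·h[0] + 1/4·h[2] + 1/4·h[3] + 1/8·h[4]
Solving the 4×4 linear system over states ≠ 1 gives exactly h = [1564/317, 0, 1792/317, 1536/317, 1760/317] (h[1] = 0 is the target).

h = [4.9338, 0.0000, 5.6530, 4.8454, 5.5521]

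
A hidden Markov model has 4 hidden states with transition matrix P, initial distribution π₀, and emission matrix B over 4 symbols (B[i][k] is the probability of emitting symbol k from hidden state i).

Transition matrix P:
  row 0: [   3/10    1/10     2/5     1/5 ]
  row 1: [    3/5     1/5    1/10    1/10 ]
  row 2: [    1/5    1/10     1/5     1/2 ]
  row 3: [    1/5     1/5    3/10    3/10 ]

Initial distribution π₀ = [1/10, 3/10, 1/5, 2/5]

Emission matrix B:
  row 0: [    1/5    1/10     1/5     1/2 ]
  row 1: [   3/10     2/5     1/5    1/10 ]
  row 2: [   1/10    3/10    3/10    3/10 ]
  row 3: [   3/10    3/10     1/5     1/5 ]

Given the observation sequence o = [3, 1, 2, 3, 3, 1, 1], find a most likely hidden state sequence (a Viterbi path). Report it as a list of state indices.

t=0: δ = [5.000e-02, 3.000e-02, 6.000e-02, 8.000e-02]  (obs o_0=3)
t=1: δ = [1.800e-03, 6.400e-03, 7.200e-03, 9.000e-03]  ψ = [1, 3, 3, 2]  (obs o_1=1)
t=2: δ = [7.680e-04, 3.600e-04, 8.100e-04, 7.200e-04]  ψ = [1, 3, 3, 2]  (obs o_2=2)
t=3: δ = [1.152e-04, 1.440e-05, 9.216e-05, 8.100e-05]  ψ = [0, 3, 0, 2]  (obs o_3=3)
t=4: δ = [1.728e-05, 1.620e-06, 1.382e-05, 9.216e-06]  ψ = [0, 3, 0, 2]  (obs o_4=3)
t=5: δ = [5.184e-07, 7.373e-07, 2.074e-06, 2.074e-06]  ψ = [0, 3, 0, 2]  (obs o_5=1)
t=6: δ = [4.424e-08, 1.659e-07, 1.866e-07, 3.110e-07]  ψ = [1, 3, 3, 2]  (obs o_6=1)
backtrack: best end state = 3; path = [3, 1, 0, 0, 0, 2, 3]

path = [3, 1, 0, 0, 0, 2, 3]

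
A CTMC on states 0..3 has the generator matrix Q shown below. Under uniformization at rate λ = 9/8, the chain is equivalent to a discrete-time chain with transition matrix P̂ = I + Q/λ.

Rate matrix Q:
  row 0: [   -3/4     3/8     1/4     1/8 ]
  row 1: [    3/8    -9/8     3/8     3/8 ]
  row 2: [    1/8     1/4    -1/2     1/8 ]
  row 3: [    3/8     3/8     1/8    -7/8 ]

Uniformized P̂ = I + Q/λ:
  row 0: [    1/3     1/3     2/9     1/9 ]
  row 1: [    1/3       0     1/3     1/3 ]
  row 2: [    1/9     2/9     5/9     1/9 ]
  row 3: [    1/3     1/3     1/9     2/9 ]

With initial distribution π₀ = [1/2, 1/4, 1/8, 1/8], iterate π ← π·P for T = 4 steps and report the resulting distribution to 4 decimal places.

π = [0.2592, 0.2219, 0.3381, 0.1808]

t=0: π = [0.5000, 0.2500, 0.1250, 0.1250]
t=1: π = [0.3056, 0.2361, 0.2778, 0.1806]
t=2: π = [0.2716, 0.2238, 0.3210, 0.1836]
t=3: π = [0.2620, 0.2231, 0.3337, 0.1812]
t=4: π = [0.2592, 0.2219, 0.3381, 0.1808]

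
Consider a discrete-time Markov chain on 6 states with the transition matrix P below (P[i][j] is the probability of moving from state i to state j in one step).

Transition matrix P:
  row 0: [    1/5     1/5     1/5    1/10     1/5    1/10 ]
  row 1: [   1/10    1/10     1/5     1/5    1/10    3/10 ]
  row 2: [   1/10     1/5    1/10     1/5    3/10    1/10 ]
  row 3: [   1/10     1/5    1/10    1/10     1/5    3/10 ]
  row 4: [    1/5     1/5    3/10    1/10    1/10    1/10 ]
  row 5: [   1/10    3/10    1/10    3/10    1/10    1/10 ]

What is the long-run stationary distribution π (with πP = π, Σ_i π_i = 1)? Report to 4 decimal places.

Balance equations π_j = Σ_i π_i·P[i][j]:
  π_0 = 1/5·π_0 + 1/10·π_1 + 1/10·π_2 + 1/10·π_3 + 1/5·π_4 + 1/10·π_5
  π_1 = 1/5·π_0 + 1/10·π_1 + 1/5·π_2 + 1/5·π_3 + 1/5·π_4 + 3/10·π_5
  π_2 = 1/5·π_0 + 1/5·π_1 + 1/10·π_2 + 1/10·π_3 + 3/10·π_4 + 1/10·π_5
  π_3 = 1/10·π_0 + 1/5·π_1 + 1/5·π_2 + 1/10·π_3 + 1/10·π_4 + 3/10·π_5
  π_4 = 1/5·π_0 + 1/10·π_1 + 3/10·π_2 + 1/5·π_3 + 1/10·π_4 + 1/10·π_5
  normalize: π_0 + π_1 + π_2 + π_3 + π_4 + π_5 = 1
Solving the linear system gives exactly π = [16223/125534, 24807/125534, 20751/125534, 21471/125534, 20473/125534, 21809/125534].

π = [0.1292, 0.1976, 0.1653, 0.1710, 0.1631, 0.1737]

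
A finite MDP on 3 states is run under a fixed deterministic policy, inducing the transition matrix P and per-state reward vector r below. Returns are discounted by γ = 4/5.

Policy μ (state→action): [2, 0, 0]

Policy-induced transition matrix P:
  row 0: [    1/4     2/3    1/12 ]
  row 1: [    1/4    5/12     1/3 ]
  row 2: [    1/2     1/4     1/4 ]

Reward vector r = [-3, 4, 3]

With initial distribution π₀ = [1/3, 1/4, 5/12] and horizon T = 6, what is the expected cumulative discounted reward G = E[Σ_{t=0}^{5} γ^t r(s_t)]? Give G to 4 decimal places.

G = 5.3526

t=0: π = [0.3333, 0.2500, 0.4167], E[r] = 1.2500, γ^t·E[r] = 1.250000, running G = 1.250000
t=1: π = [0.3542, 0.4306, 0.2153], E[r] = 1.3056, γ^t·E[r] = 1.044444, running G = 2.294444
t=2: π = [0.3038, 0.4693, 0.2269], E[r] = 1.6464, γ^t·E[r] = 1.053704, running G = 3.348148
t=3: π = [0.3067, 0.4548, 0.2385], E[r] = 1.6145, γ^t·E[r] = 0.826642, running G = 4.174790
t=4: π = [0.3096, 0.4536, 0.2368], E[r] = 1.5959, γ^t·E[r] = 0.653676, running G = 4.828466
t=5: π = [0.3092, 0.4546, 0.2362], E[r] = 1.5994, γ^t·E[r] = 0.524103, running G = 5.352568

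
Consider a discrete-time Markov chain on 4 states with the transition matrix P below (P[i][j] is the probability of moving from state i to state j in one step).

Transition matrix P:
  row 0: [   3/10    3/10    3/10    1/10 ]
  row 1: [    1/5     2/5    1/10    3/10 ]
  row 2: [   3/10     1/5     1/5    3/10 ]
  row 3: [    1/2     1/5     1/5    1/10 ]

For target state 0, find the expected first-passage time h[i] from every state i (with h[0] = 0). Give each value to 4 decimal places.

First-step conditioning: h[0] = 0; for i ≠ 0, h[i] = 1 + Σ_k P[i][k]·h[k].
  h[1] = 1 + 2/5·h[1] + 1/10·h[2] + 3/10·h[3]
  h[2] = 1 + 1/5·h[1] + 1/5·h[2] + 3/10·h[3]
  h[3] = 1 + 1/5·h[1] + 1/5·h[2] + 1/10·h[3]
Solving the 3×3 linear system over states ≠ 0 gives exactly h = [0, 45/13, 40/13, 100/39] (h[0] = 0 is the target).

h = [0.0000, 3.4615, 3.0769, 2.5641]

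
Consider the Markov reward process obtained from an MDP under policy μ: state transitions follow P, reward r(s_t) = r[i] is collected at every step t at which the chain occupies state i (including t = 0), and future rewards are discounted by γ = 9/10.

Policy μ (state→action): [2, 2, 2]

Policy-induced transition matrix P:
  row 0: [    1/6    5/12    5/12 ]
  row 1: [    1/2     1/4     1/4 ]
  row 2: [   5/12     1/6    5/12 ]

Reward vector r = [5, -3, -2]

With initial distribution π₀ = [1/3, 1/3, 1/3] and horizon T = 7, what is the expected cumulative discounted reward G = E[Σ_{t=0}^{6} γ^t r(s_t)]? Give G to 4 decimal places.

G = 0.8276

t=0: π = [0.3333, 0.3333, 0.3333], E[r] = 0.0000, γ^t·E[r] = 0.000000, running G = 0.000000
t=1: π = [0.3611, 0.2778, 0.3611], E[r] = 0.2500, γ^t·E[r] = 0.225000, running G = 0.225000
t=2: π = [0.3495, 0.2801, 0.3704], E[r] = 0.1667, γ^t·E[r] = 0.135000, running G = 0.360000
t=3: π = [0.3526, 0.2774, 0.3700], E[r] = 0.1910, γ^t·E[r] = 0.139219, running G = 0.499219
t=4: π = [0.3516, 0.2779, 0.3704], E[r] = 0.1834, γ^t·E[r] = 0.120361, running G = 0.619580
t=5: π = [0.3519, 0.2777, 0.3703], E[r] = 0.1857, γ^t·E[r] = 0.109663, running G = 0.729243
t=6: π = [0.3518, 0.2778, 0.3704], E[r] = 0.1850, γ^t·E[r] = 0.098330, running G = 0.827573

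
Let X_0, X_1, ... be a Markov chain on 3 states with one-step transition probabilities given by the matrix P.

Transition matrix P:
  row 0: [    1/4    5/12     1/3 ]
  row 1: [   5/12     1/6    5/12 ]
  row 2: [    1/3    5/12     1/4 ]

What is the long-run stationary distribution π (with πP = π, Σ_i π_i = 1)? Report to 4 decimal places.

π = [0.3333, 0.3333, 0.3333]

Balance equations π_j = Σ_i π_i·P[i][j]:
  π_0 = 1/4·π_0 + 5/12·π_1 + 1/3·π_2
  π_1 = 5/12·π_0 + 1/6·π_1 + 5/12·π_2
  normalize: π_0 + π_1 + π_2 = 1
Solving the linear system gives exactly π = [1/3, 1/3, 1/3].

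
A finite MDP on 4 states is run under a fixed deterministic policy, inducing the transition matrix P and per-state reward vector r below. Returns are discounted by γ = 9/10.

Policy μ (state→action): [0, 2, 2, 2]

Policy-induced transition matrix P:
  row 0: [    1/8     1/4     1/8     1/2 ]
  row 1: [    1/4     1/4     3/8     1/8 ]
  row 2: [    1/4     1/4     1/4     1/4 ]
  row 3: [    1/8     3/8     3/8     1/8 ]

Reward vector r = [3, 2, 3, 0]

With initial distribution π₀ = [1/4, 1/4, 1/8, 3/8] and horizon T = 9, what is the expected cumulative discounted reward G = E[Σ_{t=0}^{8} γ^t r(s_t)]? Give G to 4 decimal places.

G = 11.9623

t=0: π = [0.2500, 0.2500, 0.1250, 0.3750], E[r] = 1.6250, γ^t·E[r] = 1.625000, running G = 1.625000
t=1: π = [0.1719, 0.2969, 0.2969, 0.2344], E[r] = 2.0000, γ^t·E[r] = 1.800000, running G = 3.425000
t=2: π = [0.1992, 0.2793, 0.2949, 0.2266], E[r] = 2.0410, γ^t·E[r] = 1.653223, running G = 5.078223
t=3: π = [0.1968, 0.2783, 0.2883, 0.2366], E[r] = 2.0120, γ^t·E[r] = 1.466721, running G = 6.544944
t=4: π = [0.1958, 0.2796, 0.2898, 0.2348], E[r] = 2.0159, γ^t·E[r] = 1.322652, running G = 7.867595
t=5: π = [0.1962, 0.2794, 0.2898, 0.2347], E[r] = 2.0167, γ^t·E[r] = 1.190826, running G = 9.058421
t=6: π = [0.1961, 0.2793, 0.2897, 0.2348], E[r] = 2.0163, γ^t·E[r] = 1.071543, running G = 10.129964
t=7: π = [0.1961, 0.2793, 0.2897, 0.2348], E[r] = 2.0163, γ^t·E[r] = 0.964408, running G = 11.094372
t=8: π = [0.1961, 0.2793, 0.2897, 0.2348], E[r] = 2.0163, γ^t·E[r] = 0.867972, running G = 11.962344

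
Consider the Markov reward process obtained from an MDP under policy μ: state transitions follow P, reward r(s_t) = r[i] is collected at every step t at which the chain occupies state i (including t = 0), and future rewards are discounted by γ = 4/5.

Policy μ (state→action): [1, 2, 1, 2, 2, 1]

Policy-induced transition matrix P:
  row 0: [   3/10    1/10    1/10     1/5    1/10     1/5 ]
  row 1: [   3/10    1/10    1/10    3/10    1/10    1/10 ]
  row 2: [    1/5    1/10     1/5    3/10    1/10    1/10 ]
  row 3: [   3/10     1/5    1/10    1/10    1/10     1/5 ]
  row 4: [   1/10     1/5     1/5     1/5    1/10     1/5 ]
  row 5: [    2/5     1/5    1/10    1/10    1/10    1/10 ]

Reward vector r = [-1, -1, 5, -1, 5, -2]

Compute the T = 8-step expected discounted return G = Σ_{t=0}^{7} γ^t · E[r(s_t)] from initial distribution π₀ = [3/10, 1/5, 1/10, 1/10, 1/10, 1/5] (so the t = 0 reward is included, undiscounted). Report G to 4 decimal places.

G = 0.5493

t=0: π = [0.3000, 0.2000, 0.1000, 0.1000, 0.1000, 0.2000], E[r] = 0.0000, γ^t·E[r] = 0.000000, running G = 0.000000
t=1: π = [0.2900, 0.1400, 0.1200, 0.2000, 0.1000, 0.1500], E[r] = 0.1700, γ^t·E[r] = 0.136000, running G = 0.136000
t=2: π = [0.2830, 0.1450, 0.1220, 0.1910, 0.1000, 0.1590], E[r] = 0.1730, γ^t·E[r] = 0.110720, running G = 0.246720
t=3: π = [0.2837, 0.1450, 0.1222, 0.1917, 0.1000, 0.1574], E[r] = 0.1758, γ^t·E[r] = 0.090010, running G = 0.336730
t=4: π = [0.2835, 0.1449, 0.1222, 0.1918, 0.1000, 0.1575], E[r] = 0.1758, γ^t·E[r] = 0.071999, running G = 0.408729
t=5: π = [0.2835, 0.1449, 0.1222, 0.1918, 0.1000, 0.1575], E[r] = 0.1758, γ^t·E[r] = 0.057606, running G = 0.466335
t=6: π = [0.2835, 0.1449, 0.1222, 0.1918, 0.1000, 0.1575], E[r] = 0.1758, γ^t·E[r] = 0.046085, running G = 0.512420
t=7: π = [0.2835, 0.1449, 0.1222, 0.1918, 0.1000, 0.1575], E[r] = 0.1758, γ^t·E[r] = 0.036868, running G = 0.549289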